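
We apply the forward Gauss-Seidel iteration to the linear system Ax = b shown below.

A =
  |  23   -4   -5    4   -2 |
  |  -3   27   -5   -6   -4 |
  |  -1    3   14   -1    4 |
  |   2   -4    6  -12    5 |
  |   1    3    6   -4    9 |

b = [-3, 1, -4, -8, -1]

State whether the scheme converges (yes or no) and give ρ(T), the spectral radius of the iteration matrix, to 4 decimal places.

A = D + L + U where D = diag(23, 27, 14, -12, 9).
GS T = -(D+L)⁻¹U: row 0 first, T[0,2] = -(-5)/(23) = +0.2174; later rows by forward substitution.
  T[0,:] = [+0.0000  +0.1739  +0.2174  -0.1739  +0.0870]
  T[1,:] = [+0.0000  +0.0193  +0.2093  +0.2029  +0.1578]
  T[2,:] = [+0.0000  +0.0083  -0.0293  +0.0155  -0.3133]
  T[3,:] = [+0.0000  +0.0267  -0.0482  -0.0889  +0.2219]
  T[4,:] = [+0.0000  -0.0194  -0.0958  -0.0982  +0.2452]
|λ(T)| sorted: 0.2552, 0.1424, 0.0735, 0.0399, 0.0000.
ρ(T) = max|λ| = 0.2552; 0.2552 < 1, so it converges for any x₀.

yes, ρ = 0.2552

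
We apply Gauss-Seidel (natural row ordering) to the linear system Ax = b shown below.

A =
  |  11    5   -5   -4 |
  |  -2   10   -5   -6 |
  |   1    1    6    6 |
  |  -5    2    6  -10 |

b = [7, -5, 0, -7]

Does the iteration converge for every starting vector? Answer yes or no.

A = D + L + U where D = diag(11, 10, 6, -10).
Gauss-Seidel: T = -(D+L)⁻¹U, row 0 first, T[0,2] = -(-5)/(11) = +0.4545; later rows by forward substitution.
  T[0,:] = [+0.0000  -0.4545  +0.4545  +0.3636]
  T[1,:] = [+0.0000  -0.0909  +0.5909  +0.6727]
  T[2,:] = [+0.0000  +0.0909  -0.1742  -1.1727]
  T[3,:] = [+0.0000  +0.2636  -0.2136  -0.7509]
moduli |λ_i(T)| = 1.2908, 0.2967, 0.2967, 0.0000.
spectral radius ρ = 1.2908; 1.2908 > 1 ⇒ diverges.

no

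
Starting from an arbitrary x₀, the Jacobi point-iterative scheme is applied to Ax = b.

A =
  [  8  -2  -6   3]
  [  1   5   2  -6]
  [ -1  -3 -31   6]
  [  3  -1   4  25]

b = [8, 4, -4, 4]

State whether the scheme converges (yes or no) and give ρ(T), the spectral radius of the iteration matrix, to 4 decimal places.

yes, ρ = 0.3918

Split A = D + L + U, D = diag(8, 5, -31, 25).
T_J = -D⁻¹(L+U): T[1,3] = -(-6)/(5) = +1.2000; T[1,1] = 0.
  T[0,:] = [+0.0000, +0.2500, +0.7500, -0.3750]
  T[1,:] = [-0.2000, +0.0000, -0.4000, +1.2000]
  T[2,:] = [-0.0323, -0.0968, +0.0000, +0.1935]
  T[3,:] = [-0.1200, +0.0400, -0.1600, +0.0000]
eigenvalue magnitudes: 0.3918, 0.3170, 0.3170, 0.3048.
ρ = 0.3918; 0.3918 < 1: convergent.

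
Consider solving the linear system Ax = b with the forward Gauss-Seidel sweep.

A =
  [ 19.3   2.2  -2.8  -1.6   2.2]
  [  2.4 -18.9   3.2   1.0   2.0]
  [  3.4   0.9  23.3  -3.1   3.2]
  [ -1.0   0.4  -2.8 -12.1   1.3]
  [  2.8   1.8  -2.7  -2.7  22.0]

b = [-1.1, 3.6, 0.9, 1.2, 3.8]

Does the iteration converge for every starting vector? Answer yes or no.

yes

Split A = D + L + U, D = diag(19.3, -18.9, 23.3, -12.1, 22).
GS T = -(D+L)⁻¹U: row 0 first, T[0,1] = -(2.2)/(19.3) = -0.1140; later rows by forward substitution.
  T[0,:] = [+0.0000, -0.1140, +0.1451, +0.0829, -0.1140]
  T[1,:] = [+0.0000, -0.0145, +0.1877, +0.0634, +0.0913]
  T[2,:] = [+0.0000, +0.0172, -0.0284, +0.1185, -0.1242]
  T[3,:] = [+0.0000, +0.0050, +0.0008, -0.0322, +0.1486]
  T[4,:] = [+0.0000, +0.0184, -0.0372, -0.0051, +0.0100]
moduli |λ_i(T)| = 0.1509, 0.0662, 0.0593, 0.0593, 0.0000.
spectral radius ρ = 0.1509; 0.1509 < 1: convergent.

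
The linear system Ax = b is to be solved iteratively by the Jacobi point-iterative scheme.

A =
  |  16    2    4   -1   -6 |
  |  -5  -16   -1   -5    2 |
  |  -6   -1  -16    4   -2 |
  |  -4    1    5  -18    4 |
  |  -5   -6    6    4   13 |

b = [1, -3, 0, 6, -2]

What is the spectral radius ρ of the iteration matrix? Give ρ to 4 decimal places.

0.6819

Split A = D + L + U, D = diag(16, -16, -16, -18, 13).
Jacobi T = -D⁻¹(L+U): T[1,3] = -(-5)/(-16) = -0.3125; T[1,1] = 0.
  T[0,:] = [+0.0000 -0.1250 -0.2500 +0.0625 +0.3750]
  T[1,:] = [-0.3125 +0.0000 -0.0625 -0.3125 +0.1250]
  T[2,:] = [-0.3750 -0.0625 +0.0000 +0.2500 -0.1250]
  T[3,:] = [-0.2222 +0.0556 +0.2778 +0.0000 +0.2222]
  T[4,:] = [+0.3846 +0.4615 -0.4615 -0.3077 +0.0000]
|eigenvalues of T|: 0.6819, 0.5684, 0.3695, 0.3590, 0.3590.
ρ = 0.6819; 0.6819 < 1, so it converges for any x₀.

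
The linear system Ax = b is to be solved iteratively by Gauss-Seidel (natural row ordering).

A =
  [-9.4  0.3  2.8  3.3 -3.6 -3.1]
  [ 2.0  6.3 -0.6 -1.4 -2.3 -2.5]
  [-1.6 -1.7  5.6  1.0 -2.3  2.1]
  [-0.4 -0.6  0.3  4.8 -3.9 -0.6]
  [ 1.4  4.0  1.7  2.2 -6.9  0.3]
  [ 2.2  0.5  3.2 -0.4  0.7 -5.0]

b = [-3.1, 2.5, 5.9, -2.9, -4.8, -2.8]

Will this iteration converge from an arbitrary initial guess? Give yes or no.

A = D + L + U where D = diag(-9.4, 6.3, 5.6, 4.8, -6.9, -5).
Gauss-Seidel: T = -(D+L)⁻¹U, row 0 first, T[0,1] = -(0.3)/(-9.4) = +0.0319; later rows by forward substitution.
  T[0,:] = [+0.0000 +0.0319 +0.2979 +0.3511 -0.3830 -0.3298]
  T[1,:] = [+0.0000 -0.0101 +0.0007 +0.1108 +0.4867 +0.5015]
  T[2,:] = [+0.0000 +0.0060 +0.0853 -0.0446 +0.4490 -0.3170]
  T[3,:] = [+0.0000 +0.0010 +0.0196 +0.0459 +0.8134 +0.1800]
  T[4,:] = [+0.0000 +0.0024 +0.0881 +0.1391 +0.5744 +0.2466]
  T[5,:] = [+0.0000 +0.0172 +0.1965 +0.1528 +0.1829 -0.2777]
|eigenvalues of T|: 0.8570, 0.3095, 0.3095, 0.0297, 0.0035, 0.0000.
spectral radius ρ = 0.8570; 0.8570 < 1 ⇒ converges.

yes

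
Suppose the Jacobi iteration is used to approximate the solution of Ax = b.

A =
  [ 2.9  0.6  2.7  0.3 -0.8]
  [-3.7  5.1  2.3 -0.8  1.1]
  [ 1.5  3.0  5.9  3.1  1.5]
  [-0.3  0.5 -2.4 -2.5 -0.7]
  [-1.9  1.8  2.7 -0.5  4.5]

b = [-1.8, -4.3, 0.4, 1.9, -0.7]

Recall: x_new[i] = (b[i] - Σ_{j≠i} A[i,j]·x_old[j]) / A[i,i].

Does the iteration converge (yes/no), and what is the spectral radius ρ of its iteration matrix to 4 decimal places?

Let D = diag(2.9, 5.1, 5.9, -2.5, 4.5); L, U the strict triangles.
T_J = -D⁻¹(L+U): T[2,0] = -(1.5)/(5.9) = -0.2542; T[2,2] = 0.
  T[0,:] = [+0.0000 -0.2069 -0.9310 -0.1034 +0.2759]
  T[1,:] = [+0.7255 +0.0000 -0.4510 +0.1569 -0.2157]
  T[2,:] = [-0.2542 -0.5085 +0.0000 -0.5254 -0.2542]
  T[3,:] = [-0.1200 +0.2000 -0.9600 +0.0000 -0.2800]
  T[4,:] = [+0.4222 -0.4000 -0.6000 +0.1111 +0.0000]
moduli |λ_i(T)| = 1.1561, 0.8274, 0.8274, 0.3353, 0.3353.
ρ(T) = max|λ| = 1.1561; 1.1561 > 1: divergent.

no, ρ = 1.1561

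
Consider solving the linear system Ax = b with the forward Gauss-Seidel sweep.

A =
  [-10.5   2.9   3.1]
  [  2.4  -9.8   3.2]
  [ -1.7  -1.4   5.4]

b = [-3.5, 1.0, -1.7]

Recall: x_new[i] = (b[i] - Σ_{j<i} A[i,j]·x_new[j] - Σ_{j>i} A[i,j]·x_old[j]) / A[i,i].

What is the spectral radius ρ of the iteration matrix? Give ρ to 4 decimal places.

Let D = diag(-10.5, -9.8, 5.4); L, U the strict triangles.
GS T = -(D+L)⁻¹U: row 0 first, T[0,2] = -(3.1)/(-10.5) = +0.2952; later rows by forward substitution.
  T[0,:] = [+0.0000  +0.2762  +0.2952]
  T[1,:] = [+0.0000  +0.0676  +0.3988]
  T[2,:] = [+0.0000  +0.1045  +0.1963]
|eigenvalues of T|: 0.3460, 0.0820, 0.0000.
spectral radius ρ = 0.3460; 0.3460 < 1 ⇒ converges.

0.3460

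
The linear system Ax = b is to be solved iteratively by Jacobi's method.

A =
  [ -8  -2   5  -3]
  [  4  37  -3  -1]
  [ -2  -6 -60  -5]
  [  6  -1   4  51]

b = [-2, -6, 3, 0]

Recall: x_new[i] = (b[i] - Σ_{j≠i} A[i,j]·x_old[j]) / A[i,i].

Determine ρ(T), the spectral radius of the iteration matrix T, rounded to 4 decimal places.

0.3169

Split A = D + L + U, D = diag(-8, 37, -60, 51).
Jacobi T = -D⁻¹(L+U): T[1,3] = -(-1)/(37) = +0.0270; T[1,1] = 0.
  T[0,:] = [+0.0000 -0.2500 +0.6250 -0.3750]
  T[1,:] = [-0.1081 +0.0000 +0.0811 +0.0270]
  T[2,:] = [-0.0333 -0.1000 +0.0000 -0.0833]
  T[3,:] = [-0.1176 +0.0196 -0.0784 +0.0000]
moduli |λ_i(T)| = 0.3169, 0.1929, 0.1929, 0.0528.
spectral radius ρ = 0.3169; 0.3169 < 1 ⇒ converges.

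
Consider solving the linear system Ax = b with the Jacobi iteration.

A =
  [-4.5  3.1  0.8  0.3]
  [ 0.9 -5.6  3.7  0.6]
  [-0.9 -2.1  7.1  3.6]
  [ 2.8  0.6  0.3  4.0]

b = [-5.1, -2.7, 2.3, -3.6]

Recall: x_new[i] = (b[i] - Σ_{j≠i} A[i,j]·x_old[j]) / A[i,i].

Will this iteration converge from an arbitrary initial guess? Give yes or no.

yes

Write A = D+L+U with D = diag(-4.5, -5.6, 7.1, 4).
Jacobi: T = -D⁻¹(L+U), T[2,0] = -(-0.9)/(7.1) = +0.1268; T[2,2] = 0.
  T[0,:] = [+0.0000 +0.6889 +0.1778 +0.0667]
  T[1,:] = [+0.1607 +0.0000 +0.6607 +0.1071]
  T[2,:] = [+0.1268 +0.2958 +0.0000 -0.5070]
  T[3,:] = [-0.7000 -0.1500 -0.0750 +0.0000]
eigenvalue magnitudes: 0.8302, 0.6863, 0.5353, 0.5353.
ρ = 0.8302; 0.8302 < 1, so it converges for any x₀.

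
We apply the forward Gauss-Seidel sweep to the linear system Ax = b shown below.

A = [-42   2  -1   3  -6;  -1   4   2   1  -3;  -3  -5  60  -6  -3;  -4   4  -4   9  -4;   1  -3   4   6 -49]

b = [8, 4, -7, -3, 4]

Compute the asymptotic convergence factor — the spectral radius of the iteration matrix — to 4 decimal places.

0.2461

Diagonal D = diag(-42, 4, 60, 9, -49); L, U strict lower/upper.
Gauss-Seidel: T = -(D+L)⁻¹U, row 0 first, T[0,2] = -(-1)/(-42) = -0.0238; later rows by forward substitution.
  T[0,:] = [+0.0000 +0.0476 -0.0238 +0.0714 -0.1429]
  T[1,:] = [+0.0000 +0.0119 -0.5060 -0.2321 +0.7143]
  T[2,:] = [+0.0000 +0.0034 -0.0434 +0.0842 +0.1024]
  T[3,:] = [+0.0000 +0.0174 +0.1950 +0.1724 +0.1090]
  T[4,:] = [+0.0000 +0.0026 +0.0508 +0.0437 -0.0249]
|λ(T)| sorted: 0.2461, 0.1240, 0.0299, 0.0237, 0.0000.
ρ = 0.2461; 0.2461 < 1: convergent.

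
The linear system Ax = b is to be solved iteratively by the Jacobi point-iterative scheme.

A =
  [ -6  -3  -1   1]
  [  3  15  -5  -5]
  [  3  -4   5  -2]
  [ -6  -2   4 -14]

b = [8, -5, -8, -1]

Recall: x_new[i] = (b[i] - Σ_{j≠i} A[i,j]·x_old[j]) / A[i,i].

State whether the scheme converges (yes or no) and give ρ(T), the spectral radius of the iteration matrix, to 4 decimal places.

Let D = diag(-6, 15, 5, -14); L, U the strict triangles.
Jacobi: T = -D⁻¹(L+U), T[2,1] = -(-4)/(5) = +0.8000; T[2,2] = 0.
  T[0,:] = [+0.0000  -0.5000  -0.1667  +0.1667]
  T[1,:] = [-0.2000  +0.0000  +0.3333  +0.3333]
  T[2,:] = [-0.6000  +0.8000  +0.0000  +0.4000]
  T[3,:] = [-0.4286  -0.1429  +0.2857  +0.0000]
eigenvalue magnitudes: 0.9188, 0.5211, 0.4184, 0.4184.
ρ(T) = max|λ| = 0.9188; 0.9188 < 1 ⇒ converges.

yes, ρ = 0.9188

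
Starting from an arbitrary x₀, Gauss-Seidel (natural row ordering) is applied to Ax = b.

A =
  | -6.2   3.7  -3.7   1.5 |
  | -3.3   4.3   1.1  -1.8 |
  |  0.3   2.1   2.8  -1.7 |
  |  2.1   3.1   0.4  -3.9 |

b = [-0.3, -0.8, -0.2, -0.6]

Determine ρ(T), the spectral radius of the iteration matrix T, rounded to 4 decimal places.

1.3979

A = D + L + U where D = diag(-6.2, 4.3, 2.8, -3.9).
T_GS = -(D+L)⁻¹U: row 0 first, T[0,1] = -(3.7)/(-6.2) = +0.5968; later rows by forward substitution.
  T[0,:] = [+0.0000 +0.5968 -0.5968 +0.2419]
  T[1,:] = [+0.0000 +0.4580 -0.7138 +0.6043]
  T[2,:] = [+0.0000 -0.4074 +0.5993 +0.1280]
  T[3,:] = [+0.0000 +0.6436 -0.8273 +0.6237]
|roots of det(T-λI)|: 1.3979, 0.3777, 0.0945, 0.0000.
ρ = 1.3979; 1.3979 > 1: divergent.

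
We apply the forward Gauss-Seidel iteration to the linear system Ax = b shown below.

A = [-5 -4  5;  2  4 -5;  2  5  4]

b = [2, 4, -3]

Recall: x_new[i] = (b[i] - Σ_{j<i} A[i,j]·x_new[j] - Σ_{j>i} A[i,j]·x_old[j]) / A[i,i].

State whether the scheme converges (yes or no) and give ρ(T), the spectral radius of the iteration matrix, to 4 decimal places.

A = D + L + U where D = diag(-5, 4, 4).
Gauss-Seidel: T = -(D+L)⁻¹U, row 0 first, T[0,1] = -(-4)/(-5) = -0.8000; later rows by forward substitution.
  T[0,:] = [+0.0000 -0.8000 +1.0000]
  T[1,:] = [+0.0000 +0.4000 +0.7500]
  T[2,:] = [+0.0000 -0.1000 -1.4375]
moduli |λ_i(T)| = 1.3957, 0.3582, 0.0000.
ρ = 1.3957; 1.3957 > 1: divergent.

no, ρ = 1.3957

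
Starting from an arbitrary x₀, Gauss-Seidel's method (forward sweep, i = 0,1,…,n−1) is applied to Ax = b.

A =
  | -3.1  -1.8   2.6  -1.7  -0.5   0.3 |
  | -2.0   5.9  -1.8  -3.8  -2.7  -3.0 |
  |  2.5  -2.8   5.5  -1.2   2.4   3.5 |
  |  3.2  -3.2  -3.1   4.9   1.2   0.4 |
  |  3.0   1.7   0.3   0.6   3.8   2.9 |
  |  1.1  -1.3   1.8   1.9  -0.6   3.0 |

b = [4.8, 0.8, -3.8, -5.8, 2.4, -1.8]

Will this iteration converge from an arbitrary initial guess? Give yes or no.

Write A = D+L+U with D = diag(-3.1, 5.9, 5.5, 4.9, 3.8, 3).
T_GS = -(D+L)⁻¹U: row 0 first, T[0,2] = -(2.6)/(-3.1) = +0.8387; later rows by forward substitution.
  T[0,:] = [+0.0000 -0.5806 +0.8387 -0.5484 -0.1613 +0.0968]
  T[1,:] = [+0.0000 -0.1968 +0.5894 +0.4582 +0.4030 +0.5413]
  T[2,:] = [+0.0000 +0.1637 -0.0812 +0.7007 -0.1579 -0.4048]
  T[3,:] = [+0.0000 +0.3542 -0.2142 +1.1006 +0.0237 -0.0474]
  T[4,:] = [+0.0000 +0.4776 -0.8856 -0.0011 -0.0442 -1.0423]
  T[5,:] = [+0.0000 -0.0995 -0.0449 -0.7181 +0.3047 +0.2635]
|λ(T)| sorted: 1.1265, 0.5368, 0.3373, 0.3373, 0.0385, 0.0000.
spectral radius ρ = 1.1265; 1.1265 > 1: divergent.

no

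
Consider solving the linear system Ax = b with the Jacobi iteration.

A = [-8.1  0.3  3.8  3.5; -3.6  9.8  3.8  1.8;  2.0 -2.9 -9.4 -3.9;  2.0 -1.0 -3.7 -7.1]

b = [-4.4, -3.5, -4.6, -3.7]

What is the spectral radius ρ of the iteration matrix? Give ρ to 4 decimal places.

Diagonal D = diag(-8.1, 9.8, -9.4, -7.1); L, U strict lower/upper.
T_J = -D⁻¹(L+U): T[3,0] = -(2)/(-7.1) = +0.2817; T[3,3] = 0.
  T[0,:] = [+0.0000  +0.0370  +0.4691  +0.4321]
  T[1,:] = [+0.3673  +0.0000  -0.3878  -0.1837]
  T[2,:] = [+0.2128  -0.3085  +0.0000  -0.4149]
  T[3,:] = [+0.2817  -0.1408  -0.5211  +0.0000]
|eigenvalues of T|: 0.9392, 0.4959, 0.2557, 0.2557.
ρ = 0.9392; 0.9392 < 1: convergent.

0.9392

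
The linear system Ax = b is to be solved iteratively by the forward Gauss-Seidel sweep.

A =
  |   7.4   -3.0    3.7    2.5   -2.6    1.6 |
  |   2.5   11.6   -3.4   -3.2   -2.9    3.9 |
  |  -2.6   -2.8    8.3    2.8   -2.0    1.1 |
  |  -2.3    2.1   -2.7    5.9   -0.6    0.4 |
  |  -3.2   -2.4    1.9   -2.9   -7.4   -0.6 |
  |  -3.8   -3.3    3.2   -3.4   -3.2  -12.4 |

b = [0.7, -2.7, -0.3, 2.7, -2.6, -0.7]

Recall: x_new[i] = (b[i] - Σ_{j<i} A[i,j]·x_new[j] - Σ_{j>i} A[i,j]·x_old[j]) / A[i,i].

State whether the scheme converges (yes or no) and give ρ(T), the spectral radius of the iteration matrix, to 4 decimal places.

Split A = D + L + U, D = diag(7.4, 11.6, 8.3, 5.9, -7.4, -12.4).
GS T = -(D+L)⁻¹U: row 0 first, T[0,1] = -(-3)/(7.4) = +0.4054; later rows by forward substitution.
  T[0,:] = [+0.0000, +0.4054, -0.5000, -0.3378, +0.3514, -0.2162]
  T[1,:] = [+0.0000, -0.0874, +0.4009, +0.3487, +0.1743, -0.2896]
  T[2,:] = [+0.0000, +0.0975, -0.0214, -0.3256, +0.4098, -0.2980]
  T[3,:] = [+0.0000, +0.2338, -0.3474, -0.4048, +0.3642, -0.1854]
  T[4,:] = [+0.0000, -0.2135, +0.2169, +0.1081, -0.2460, +0.1025]
  T[5,:] = [+0.0000, -0.0848, +0.0803, +0.0098, -0.0847, +0.0908]
eigenvalue magnitudes: 0.9330, 0.1041, 0.1041, 0.1001, 0.1001, 0.0000.
ρ(T) = max|λ| = 0.9330; 0.9330 < 1, so it converges for any x₀.

yes, ρ = 0.9330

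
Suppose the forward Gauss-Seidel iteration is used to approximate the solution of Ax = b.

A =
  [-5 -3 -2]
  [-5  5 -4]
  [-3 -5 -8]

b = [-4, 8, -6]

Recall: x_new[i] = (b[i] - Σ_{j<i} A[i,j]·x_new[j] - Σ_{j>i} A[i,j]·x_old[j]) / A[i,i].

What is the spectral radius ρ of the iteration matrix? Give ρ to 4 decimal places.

Split A = D + L + U, D = diag(-5, 5, -8).
T_GS = -(D+L)⁻¹U: row 0 first, T[0,2] = -(-2)/(-5) = -0.4000; later rows by forward substitution.
  T[0,:] = [+0.0000 -0.6000 -0.4000]
  T[1,:] = [+0.0000 -0.6000 +0.4000]
  T[2,:] = [+0.0000 +0.6000 -0.1000]
eigenvalue magnitudes: 0.9000, 0.2000, 0.0000.
spectral radius ρ = 0.9000; 0.9000 < 1: convergent.

0.9000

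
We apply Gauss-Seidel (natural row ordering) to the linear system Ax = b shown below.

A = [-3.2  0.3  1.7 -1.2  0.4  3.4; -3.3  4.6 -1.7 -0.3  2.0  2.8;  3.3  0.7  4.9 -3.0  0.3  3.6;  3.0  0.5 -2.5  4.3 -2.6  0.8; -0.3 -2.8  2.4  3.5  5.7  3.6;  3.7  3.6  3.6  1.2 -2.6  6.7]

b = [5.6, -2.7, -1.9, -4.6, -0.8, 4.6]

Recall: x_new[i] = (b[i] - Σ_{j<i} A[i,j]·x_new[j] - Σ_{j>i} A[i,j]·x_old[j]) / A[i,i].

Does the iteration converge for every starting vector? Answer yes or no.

Write A = D+L+U with D = diag(-3.2, 4.6, 4.9, 4.3, 5.7, 6.7).
T_GS = -(D+L)⁻¹U: row 0 first, T[0,3] = -(-1.2)/(-3.2) = -0.3750; later rows by forward substitution.
  T[0,:] = [+0.0000 +0.0938 +0.5312 -0.3750 +0.1250 +1.0625]
  T[1,:] = [+0.0000 +0.0673 +0.7507 -0.2038 -0.3451 +0.1535]
  T[2,:] = [+0.0000 -0.0727 -0.4650 +0.8939 -0.0961 -1.4722]
  T[3,:] = [+0.0000 -0.1155 -0.7283 +0.8050 +0.5017 -1.8011]
  T[4,:] = [+0.0000 +0.1395 +1.0397 -0.9906 -0.4305 +1.2256]
  T[5,:] = [+0.0000 +0.0260 +0.0870 -0.6923 -0.0889 +0.9200]
eigenvalue magnitudes: 1.4348, 0.6795, 0.6795, 0.3085, 0.0219, 0.0000.
ρ = 1.4348; 1.4348 > 1: divergent.

no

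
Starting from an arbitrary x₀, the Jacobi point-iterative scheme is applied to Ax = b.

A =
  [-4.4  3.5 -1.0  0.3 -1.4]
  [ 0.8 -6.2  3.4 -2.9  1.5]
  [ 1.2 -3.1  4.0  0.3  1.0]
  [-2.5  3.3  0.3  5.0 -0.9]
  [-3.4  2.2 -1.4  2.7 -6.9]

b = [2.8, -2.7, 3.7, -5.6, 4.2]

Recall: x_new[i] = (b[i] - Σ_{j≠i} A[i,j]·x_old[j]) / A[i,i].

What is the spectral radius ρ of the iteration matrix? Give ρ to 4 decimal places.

1.3528

Let D = diag(-4.4, -6.2, 4, 5, -6.9); L, U the strict triangles.
T_J = -D⁻¹(L+U): T[2,3] = -(0.3)/(4) = -0.0750; T[2,2] = 0.
  T[0,:] = [+0.0000, +0.7955, -0.2273, +0.0682, -0.3182]
  T[1,:] = [+0.1290, +0.0000, +0.5484, -0.4677, +0.2419]
  T[2,:] = [-0.3000, +0.7750, +0.0000, -0.0750, -0.2500]
  T[3,:] = [+0.5000, -0.6600, -0.0600, +0.0000, +0.1800]
  T[4,:] = [-0.4928, +0.3188, -0.2029, +0.3913, +0.0000]
|roots of det(T-λI)|: 1.3528, 0.6452, 0.5693, 0.1599, 0.0216.
ρ(T) = max|λ| = 1.3528; 1.3528 > 1 ⇒ diverges.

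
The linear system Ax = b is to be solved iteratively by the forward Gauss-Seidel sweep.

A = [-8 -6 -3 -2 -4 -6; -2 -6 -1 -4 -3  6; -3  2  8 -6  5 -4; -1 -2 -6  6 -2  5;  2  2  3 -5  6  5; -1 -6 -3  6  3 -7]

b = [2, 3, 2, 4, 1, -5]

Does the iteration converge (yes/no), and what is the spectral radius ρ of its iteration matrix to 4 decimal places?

Split A = D + L + U, D = diag(-8, -6, 8, 6, 6, -7).
Gauss-Seidel: T = -(D+L)⁻¹U, row 0 first, T[0,3] = -(-2)/(-8) = -0.2500; later rows by forward substitution.
  T[0,:] = [+0.0000 -0.7500 -0.3750 -0.2500 -0.5000 -0.7500]
  T[1,:] = [+0.0000 +0.2500 -0.0417 -0.5833 -0.3333 +1.2500]
  T[2,:] = [+0.0000 -0.3438 -0.1302 +0.8021 -0.7292 -0.0938]
  T[3,:] = [+0.0000 -0.3854 -0.2066 +0.5660 -0.5903 -0.6354]
  T[4,:] = [+0.0000 +0.0174 +0.0318 +0.3484 +0.1505 -1.4826]
  T[5,:] = [+0.0000 -0.2827 -0.0184 +0.8264 +0.2282 -2.1042]
|λ(T)| sorted: 1.3601, 0.3874, 0.3472, 0.1426, 0.1426, 0.0000.
ρ(T) = max|λ| = 1.3601; 1.3601 > 1: divergent.

no, ρ = 1.3601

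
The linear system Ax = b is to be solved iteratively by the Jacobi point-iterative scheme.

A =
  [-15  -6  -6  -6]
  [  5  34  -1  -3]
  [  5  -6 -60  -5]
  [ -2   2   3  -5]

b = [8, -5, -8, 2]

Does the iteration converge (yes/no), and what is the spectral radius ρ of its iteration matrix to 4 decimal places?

yes, ρ = 0.3993

Write A = D+L+U with D = diag(-15, 34, -60, -5).
Jacobi T = -D⁻¹(L+U): T[2,0] = -(5)/(-60) = +0.0833; T[2,2] = 0.
  T[0,:] = [+0.0000  -0.4000  -0.4000  -0.4000]
  T[1,:] = [-0.1471  +0.0000  +0.0294  +0.0882]
  T[2,:] = [+0.0833  -0.1000  +0.0000  -0.0833]
  T[3,:] = [-0.4000  +0.4000  +0.6000  +0.0000]
|roots of det(T-λI)|: 0.3993, 0.2795, 0.2795, 0.1559.
ρ = 0.3993; 0.3993 < 1: convergent.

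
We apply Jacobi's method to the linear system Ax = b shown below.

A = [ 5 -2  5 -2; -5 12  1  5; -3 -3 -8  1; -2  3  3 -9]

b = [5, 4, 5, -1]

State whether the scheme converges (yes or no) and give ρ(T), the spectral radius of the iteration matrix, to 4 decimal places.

yes, ρ = 0.8929

Let D = diag(5, 12, -8, -9); L, U the strict triangles.
Jacobi: T = -D⁻¹(L+U), T[3,1] = -(3)/(-9) = +0.3333; T[3,3] = 0.
  T[0,:] = [+0.0000, +0.4000, -1.0000, +0.4000]
  T[1,:] = [+0.4167, +0.0000, -0.0833, -0.4167]
  T[2,:] = [-0.3750, -0.3750, +0.0000, +0.1250]
  T[3,:] = [-0.2222, +0.3333, +0.3333, +0.0000]
|eigenvalues of T|: 0.8929, 0.4675, 0.4675, 0.3606.
ρ = 0.8929; 0.8929 < 1 ⇒ converges.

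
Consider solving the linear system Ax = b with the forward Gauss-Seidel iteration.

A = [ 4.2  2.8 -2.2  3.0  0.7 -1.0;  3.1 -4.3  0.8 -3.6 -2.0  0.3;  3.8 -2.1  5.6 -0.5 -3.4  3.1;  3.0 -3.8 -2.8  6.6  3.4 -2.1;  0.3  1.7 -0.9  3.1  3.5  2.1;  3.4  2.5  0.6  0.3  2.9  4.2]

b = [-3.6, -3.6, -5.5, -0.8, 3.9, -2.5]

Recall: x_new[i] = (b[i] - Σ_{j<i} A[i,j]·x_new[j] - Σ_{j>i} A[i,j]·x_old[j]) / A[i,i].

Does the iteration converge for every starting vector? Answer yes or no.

no

A = D + L + U where D = diag(4.2, -4.3, 5.6, 6.6, 3.5, 4.2).
GS T = -(D+L)⁻¹U: row 0 first, T[0,3] = -(3)/(4.2) = -0.7143; later rows by forward substitution.
  T[0,:] = [+0.0000  -0.6667  +0.5238  -0.7143  -0.1667  +0.2381]
  T[1,:] = [+0.0000  -0.4806  +0.5637  -1.3522  -0.5853  +0.2414]
  T[2,:] = [+0.0000  +0.2721  -0.1441  +0.0669  +0.5008  -0.6246]
  T[3,:] = [+0.0000  +0.1418  +0.0253  -0.4255  -0.5639  +0.0840]
  T[4,:] = [+0.0000  +0.2350  -0.3782  +1.1120  +0.9268  -0.9727]
  T[5,:] = [+0.0000  +0.6145  -0.4797  +0.6361  -0.1879  +0.4184]
moduli |λ_i(T)| = 1.1879, 0.7903, 0.7903, 0.0611, 0.0611, 0.0000.
ρ = 1.1879; 1.1879 > 1 ⇒ diverges.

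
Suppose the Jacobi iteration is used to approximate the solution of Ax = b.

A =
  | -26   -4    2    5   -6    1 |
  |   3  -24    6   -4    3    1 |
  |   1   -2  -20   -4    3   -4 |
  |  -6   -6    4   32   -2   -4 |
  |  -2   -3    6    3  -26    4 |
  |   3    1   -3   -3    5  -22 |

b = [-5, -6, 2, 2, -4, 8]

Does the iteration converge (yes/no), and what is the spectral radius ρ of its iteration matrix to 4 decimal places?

yes, ρ = 0.5000

A = D + L + U where D = diag(-26, -24, -20, 32, -26, -22).
T_J = -D⁻¹(L+U): T[3,0] = -(-6)/(32) = +0.1875; T[3,3] = 0.
  T[0,:] = [+0.0000, -0.1538, +0.0769, +0.1923, -0.2308, +0.0385]
  T[1,:] = [+0.1250, +0.0000, +0.2500, -0.1667, +0.1250, +0.0417]
  T[2,:] = [+0.0500, -0.1000, +0.0000, -0.2000, +0.1500, -0.2000]
  T[3,:] = [+0.1875, +0.1875, -0.1250, +0.0000, +0.0625, +0.1250]
  T[4,:] = [-0.0769, -0.1154, +0.2308, +0.1154, +0.0000, +0.1538]
  T[5,:] = [+0.1364, +0.0455, -0.1364, -0.1364, +0.2273, +0.0000]
moduli |λ_i(T)| = 0.5000, 0.2836, 0.2836, 0.2177, 0.1672, 0.0210.
spectral radius ρ = 0.5000; 0.5000 < 1 ⇒ converges.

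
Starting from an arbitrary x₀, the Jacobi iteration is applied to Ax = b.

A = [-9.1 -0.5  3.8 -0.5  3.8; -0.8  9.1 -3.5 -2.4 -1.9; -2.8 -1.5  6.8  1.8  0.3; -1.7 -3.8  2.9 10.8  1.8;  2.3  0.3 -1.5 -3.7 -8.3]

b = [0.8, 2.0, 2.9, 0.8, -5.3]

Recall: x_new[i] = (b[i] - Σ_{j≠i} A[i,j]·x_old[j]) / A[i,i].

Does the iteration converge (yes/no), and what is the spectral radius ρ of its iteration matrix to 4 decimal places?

yes, ρ = 0.8929

Write A = D+L+U with D = diag(-9.1, 9.1, 6.8, 10.8, -8.3).
T_J = -D⁻¹(L+U): T[1,0] = -(-0.8)/(9.1) = +0.0879; T[1,1] = 0.
  T[0,:] = [+0.0000, -0.0549, +0.4176, -0.0549, +0.4176]
  T[1,:] = [+0.0879, +0.0000, +0.3846, +0.2637, +0.2088]
  T[2,:] = [+0.4118, +0.2206, +0.0000, -0.2647, -0.0441]
  T[3,:] = [+0.1574, +0.3519, -0.2685, +0.0000, -0.1667]
  T[4,:] = [+0.2771, +0.0361, -0.1807, -0.4458, +0.0000]
|λ(T)| sorted: 0.8929, 0.4973, 0.4973, 0.1359, 0.0812.
spectral radius ρ = 0.8929; 0.8929 < 1, so it converges for any x₀.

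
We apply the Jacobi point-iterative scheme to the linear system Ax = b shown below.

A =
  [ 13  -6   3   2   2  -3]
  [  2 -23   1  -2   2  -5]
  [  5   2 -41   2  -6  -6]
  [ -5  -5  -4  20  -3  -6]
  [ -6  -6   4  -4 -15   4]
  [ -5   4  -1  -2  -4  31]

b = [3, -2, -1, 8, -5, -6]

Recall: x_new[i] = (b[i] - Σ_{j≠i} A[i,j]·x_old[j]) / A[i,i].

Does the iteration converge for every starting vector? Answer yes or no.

yes

Split A = D + L + U, D = diag(13, -23, -41, 20, -15, 31).
Jacobi: T = -D⁻¹(L+U), T[2,3] = -(2)/(-41) = +0.0488; T[2,2] = 0.
  T[0,:] = [+0.0000  +0.4615  -0.2308  -0.1538  -0.1538  +0.2308]
  T[1,:] = [+0.0870  +0.0000  +0.0435  -0.0870  +0.0870  -0.2174]
  T[2,:] = [+0.1220  +0.0488  +0.0000  +0.0488  -0.1463  -0.1463]
  T[3,:] = [+0.2500  +0.2500  +0.2000  +0.0000  +0.1500  +0.3000]
  T[4,:] = [-0.4000  -0.4000  +0.2667  -0.2667  +0.0000  +0.2667]
  T[5,:] = [+0.1613  -0.1290  +0.0323  +0.0645  +0.1290  +0.0000]
|roots of det(T-λI)|: 0.5031, 0.3222, 0.3222, 0.2859, 0.2859, 0.2043.
ρ(T) = max|λ| = 0.5031; 0.5031 < 1 ⇒ converges.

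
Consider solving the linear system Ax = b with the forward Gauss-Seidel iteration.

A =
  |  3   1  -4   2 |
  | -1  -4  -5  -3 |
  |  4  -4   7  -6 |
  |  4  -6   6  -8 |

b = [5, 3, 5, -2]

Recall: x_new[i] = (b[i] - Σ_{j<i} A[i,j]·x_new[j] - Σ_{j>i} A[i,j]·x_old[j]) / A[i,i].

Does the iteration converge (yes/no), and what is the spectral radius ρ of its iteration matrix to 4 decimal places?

Split A = D + L + U, D = diag(3, -4, 7, -8).
Gauss-Seidel: T = -(D+L)⁻¹U, row 0 first, T[0,1] = -(1)/(3) = -0.3333; later rows by forward substitution.
  T[0,:] = [+0.0000, -0.3333, +1.3333, -0.6667]
  T[1,:] = [+0.0000, +0.0833, -1.5833, -0.5833]
  T[2,:] = [+0.0000, +0.2381, -1.6667, +0.9048]
  T[3,:] = [+0.0000, -0.0506, +0.6042, +0.7827]
moduli |λ_i(T)| = 1.6775, 0.9850, 0.1081, 0.0000.
ρ(T) = max|λ| = 1.6775; 1.6775 > 1, so it fails to converge.

no, ρ = 1.6775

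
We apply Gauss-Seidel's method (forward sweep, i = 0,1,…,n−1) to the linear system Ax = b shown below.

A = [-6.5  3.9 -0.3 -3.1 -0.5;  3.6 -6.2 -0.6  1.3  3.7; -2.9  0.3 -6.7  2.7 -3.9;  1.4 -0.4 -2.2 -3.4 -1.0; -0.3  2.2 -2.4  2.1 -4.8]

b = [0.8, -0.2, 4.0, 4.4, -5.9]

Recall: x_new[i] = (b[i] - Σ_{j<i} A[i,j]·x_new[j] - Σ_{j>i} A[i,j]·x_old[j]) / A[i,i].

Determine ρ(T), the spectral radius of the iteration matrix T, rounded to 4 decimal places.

0.8771

Write A = D+L+U with D = diag(-6.5, -6.2, -6.7, -3.4, -4.8).
Gauss-Seidel: T = -(D+L)⁻¹U, row 0 first, T[0,4] = -(-0.5)/(-6.5) = -0.0769; later rows by forward substitution.
  T[0,:] = [+0.0000 +0.6000 -0.0462 -0.4769 -0.0769]
  T[1,:] = [+0.0000 +0.3484 -0.1236 -0.0672 +0.5521]
  T[2,:] = [+0.0000 -0.2441 +0.0144 +0.6064 -0.5241]
  T[3,:] = [+0.0000 +0.3640 -0.0138 -0.5808 -0.0516]
  T[4,:] = [+0.0000 +0.4035 -0.0670 -0.5583 +0.4973]
moduli |λ_i(T)| = 0.8771, 0.7020, 0.1106, 0.0063, 0.0000.
ρ = 0.8771; 0.8771 < 1, so it converges for any x₀.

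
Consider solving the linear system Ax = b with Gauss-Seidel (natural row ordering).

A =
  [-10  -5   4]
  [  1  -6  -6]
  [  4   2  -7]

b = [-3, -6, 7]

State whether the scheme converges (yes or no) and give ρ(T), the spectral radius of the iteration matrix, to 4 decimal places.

yes, ρ = 0.5987

Let D = diag(-10, -6, -7); L, U the strict triangles.
Gauss-Seidel: T = -(D+L)⁻¹U, row 0 first, T[0,1] = -(-5)/(-10) = -0.5000; later rows by forward substitution.
  T[0,:] = [+0.0000 -0.5000 +0.4000]
  T[1,:] = [+0.0000 -0.0833 -0.9333]
  T[2,:] = [+0.0000 -0.3095 -0.0381]
moduli |λ_i(T)| = 0.5987, 0.4772, 0.0000.
ρ = 0.5987; 0.5987 < 1, so it converges for any x₀.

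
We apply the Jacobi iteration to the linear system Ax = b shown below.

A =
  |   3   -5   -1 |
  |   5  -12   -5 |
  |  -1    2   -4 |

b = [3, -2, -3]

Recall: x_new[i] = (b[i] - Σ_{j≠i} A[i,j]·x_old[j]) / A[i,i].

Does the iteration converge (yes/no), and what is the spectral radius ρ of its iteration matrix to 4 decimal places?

Write A = D+L+U with D = diag(3, -12, -4).
T_J = -D⁻¹(L+U): T[1,2] = -(-5)/(-12) = -0.4167; T[1,1] = 0.
  T[0,:] = [+0.0000 +1.6667 +0.3333]
  T[1,:] = [+0.4167 +0.0000 -0.4167]
  T[2,:] = [-0.2500 +0.5000 +0.0000]
|eigenvalues of T|: 0.8333, 0.5401, 0.5401.
spectral radius ρ = 0.8333; 0.8333 < 1 ⇒ converges.

yes, ρ = 0.8333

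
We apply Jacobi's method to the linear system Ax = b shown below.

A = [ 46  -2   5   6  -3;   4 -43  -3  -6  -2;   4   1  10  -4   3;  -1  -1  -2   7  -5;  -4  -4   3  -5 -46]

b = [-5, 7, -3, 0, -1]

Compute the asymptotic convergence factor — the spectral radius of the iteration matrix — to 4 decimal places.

Split A = D + L + U, D = diag(46, -43, 10, 7, -46).
Jacobi T = -D⁻¹(L+U): T[3,4] = -(-5)/(7) = +0.7143; T[3,3] = 0.
  T[0,:] = [+0.0000  +0.0435  -0.1087  -0.1304  +0.0652]
  T[1,:] = [+0.0930  +0.0000  -0.0698  -0.1395  -0.0465]
  T[2,:] = [-0.4000  -0.1000  +0.0000  +0.4000  -0.3000]
  T[3,:] = [+0.1429  +0.1429  +0.2857  +0.0000  +0.7143]
  T[4,:] = [-0.0870  -0.0870  +0.0652  -0.1087  +0.0000]
|eigenvalues of T|: 0.4354, 0.3319, 0.3319, 0.1983, 0.0046.
ρ = 0.4354; 0.4354 < 1: convergent.

0.4354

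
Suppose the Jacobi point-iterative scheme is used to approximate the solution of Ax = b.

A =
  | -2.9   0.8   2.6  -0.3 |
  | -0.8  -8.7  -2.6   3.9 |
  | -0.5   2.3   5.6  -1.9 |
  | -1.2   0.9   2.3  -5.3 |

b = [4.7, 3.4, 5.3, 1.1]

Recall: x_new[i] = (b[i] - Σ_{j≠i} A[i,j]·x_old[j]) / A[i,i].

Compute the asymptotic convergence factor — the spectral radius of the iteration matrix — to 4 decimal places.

0.8271

Write A = D+L+U with D = diag(-2.9, -8.7, 5.6, -5.3).
T_J = -D⁻¹(L+U): T[1,0] = -(-0.8)/(-8.7) = -0.0920; T[1,1] = 0.
  T[0,:] = [+0.0000  +0.2759  +0.8966  -0.1034]
  T[1,:] = [-0.0920  +0.0000  -0.2989  +0.4483]
  T[2,:] = [+0.0893  -0.4107  +0.0000  +0.3393]
  T[3,:] = [-0.2264  +0.1698  +0.4340  +0.0000]
moduli |λ_i(T)| = 0.8271, 0.4819, 0.3059, 0.3059.
ρ(T) = max|λ| = 0.8271; 0.8271 < 1: convergent.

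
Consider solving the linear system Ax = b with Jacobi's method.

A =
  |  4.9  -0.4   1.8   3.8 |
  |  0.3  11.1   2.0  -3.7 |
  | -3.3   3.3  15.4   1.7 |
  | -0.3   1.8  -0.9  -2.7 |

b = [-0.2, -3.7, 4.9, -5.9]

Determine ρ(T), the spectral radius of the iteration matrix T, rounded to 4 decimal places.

0.7044

A = D + L + U where D = diag(4.9, 11.1, 15.4, -2.7).
T_J = -D⁻¹(L+U): T[1,2] = -(2)/(11.1) = -0.1802; T[1,1] = 0.
  T[0,:] = [+0.0000, +0.0816, -0.3673, -0.7755]
  T[1,:] = [-0.0270, +0.0000, -0.1802, +0.3333]
  T[2,:] = [+0.2143, -0.2143, +0.0000, -0.1104]
  T[3,:] = [-0.1111, +0.6667, -0.3333, +0.0000]
eigenvalue magnitudes: 0.7044, 0.4867, 0.2955, 0.2955.
ρ = 0.7044; 0.7044 < 1, so it converges for any x₀.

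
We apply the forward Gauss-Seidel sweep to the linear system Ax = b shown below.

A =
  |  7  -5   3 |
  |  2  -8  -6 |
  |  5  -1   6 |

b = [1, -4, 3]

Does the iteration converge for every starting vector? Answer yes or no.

Split A = D + L + U, D = diag(7, -8, 6).
T_GS = -(D+L)⁻¹U: row 0 first, T[0,2] = -(3)/(7) = -0.4286; later rows by forward substitution.
  T[0,:] = [+0.0000 +0.7143 -0.4286]
  T[1,:] = [+0.0000 +0.1786 -0.8571]
  T[2,:] = [+0.0000 -0.5655 +0.2143]
|eigenvalues of T|: 0.8929, 0.5000, 0.0000.
spectral radius ρ = 0.8929; 0.8929 < 1, so it converges for any x₀.

yes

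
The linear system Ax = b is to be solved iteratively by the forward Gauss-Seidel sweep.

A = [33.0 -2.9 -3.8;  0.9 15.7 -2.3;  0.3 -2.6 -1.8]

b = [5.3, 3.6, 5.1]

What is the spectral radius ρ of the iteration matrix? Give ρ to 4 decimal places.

Diagonal D = diag(33, 15.7, -1.8); L, U strict lower/upper.
T_GS = -(D+L)⁻¹U: row 0 first, T[0,1] = -(-2.9)/(33) = +0.0879; later rows by forward substitution.
  T[0,:] = [+0.0000  +0.0879  +0.1152]
  T[1,:] = [+0.0000  -0.0050  +0.1399]
  T[2,:] = [+0.0000  +0.0219  -0.1829]
eigenvalue magnitudes: 0.1987, 0.0108, 0.0000.
spectral radius ρ = 0.1987; 0.1987 < 1 ⇒ converges.

0.1987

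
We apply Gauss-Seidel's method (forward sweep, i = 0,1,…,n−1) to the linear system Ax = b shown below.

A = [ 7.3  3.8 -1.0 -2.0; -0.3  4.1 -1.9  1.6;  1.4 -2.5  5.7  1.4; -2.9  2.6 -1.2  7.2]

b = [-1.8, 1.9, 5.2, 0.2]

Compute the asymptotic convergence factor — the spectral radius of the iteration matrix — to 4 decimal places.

Let D = diag(7.3, 4.1, 5.7, 7.2); L, U the strict triangles.
T_GS = -(D+L)⁻¹U: row 0 first, T[0,1] = -(3.8)/(7.3) = -0.5205; later rows by forward substitution.
  T[0,:] = [+0.0000, -0.5205, +0.1370, +0.2740]
  T[1,:] = [+0.0000, -0.0381, +0.4734, -0.3702]
  T[2,:] = [+0.0000, +0.1111, +0.1740, -0.4753]
  T[3,:] = [+0.0000, -0.1774, -0.0868, +0.1648]
|roots of det(T-λI)|: 0.6041, 0.1988, 0.1988, 0.0000.
ρ = 0.6041; 0.6041 < 1: convergent.

0.6041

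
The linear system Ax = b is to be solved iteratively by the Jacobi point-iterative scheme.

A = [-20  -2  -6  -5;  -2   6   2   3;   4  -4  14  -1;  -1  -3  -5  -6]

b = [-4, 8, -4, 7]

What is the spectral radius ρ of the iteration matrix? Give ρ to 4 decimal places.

0.6016

Let D = diag(-20, 6, 14, -6); L, U the strict triangles.
Jacobi: T = -D⁻¹(L+U), T[3,0] = -(-1)/(-6) = -0.1667; T[3,3] = 0.
  T[0,:] = [+0.0000  -0.1000  -0.3000  -0.2500]
  T[1,:] = [+0.3333  +0.0000  -0.3333  -0.5000]
  T[2,:] = [-0.2857  +0.2857  +0.0000  +0.0714]
  T[3,:] = [-0.1667  -0.5000  -0.8333  +0.0000]
moduli |λ_i(T)| = 0.6016, 0.3802, 0.2975, 0.2975.
ρ(T) = max|λ| = 0.6016; 0.6016 < 1 ⇒ converges.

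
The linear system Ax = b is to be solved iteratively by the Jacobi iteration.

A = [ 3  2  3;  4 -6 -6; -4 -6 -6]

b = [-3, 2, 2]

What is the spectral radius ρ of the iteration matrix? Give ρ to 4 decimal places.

1.1872

A = D + L + U where D = diag(3, -6, -6).
T_J = -D⁻¹(L+U): T[2,1] = -(-6)/(-6) = -1.0000; T[2,2] = 0.
  T[0,:] = [+0.0000  -0.6667  -1.0000]
  T[1,:] = [+0.6667  +0.0000  -1.0000]
  T[2,:] = [-0.6667  -1.0000  +0.0000]
|eigenvalues of T|: 1.1872, 1.0000, 0.1872.
spectral radius ρ = 1.1872; 1.1872 > 1 ⇒ diverges.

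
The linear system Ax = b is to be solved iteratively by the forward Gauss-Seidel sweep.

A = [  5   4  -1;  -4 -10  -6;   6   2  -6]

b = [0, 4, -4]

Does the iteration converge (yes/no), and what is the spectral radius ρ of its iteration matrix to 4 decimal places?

yes, ρ = 0.8548

Write A = D+L+U with D = diag(5, -10, -6).
Gauss-Seidel: T = -(D+L)⁻¹U, row 0 first, T[0,1] = -(4)/(5) = -0.8000; later rows by forward substitution.
  T[0,:] = [+0.0000, -0.8000, +0.2000]
  T[1,:] = [+0.0000, +0.3200, -0.6800]
  T[2,:] = [+0.0000, -0.6933, -0.0267]
|λ(T)| sorted: 0.8548, 0.5615, 0.0000.
spectral radius ρ = 0.8548; 0.8548 < 1 ⇒ converges.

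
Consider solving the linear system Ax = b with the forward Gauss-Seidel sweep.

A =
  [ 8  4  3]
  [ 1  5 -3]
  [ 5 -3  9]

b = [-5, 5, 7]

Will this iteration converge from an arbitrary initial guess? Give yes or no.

yes

Let D = diag(8, 5, 9); L, U the strict triangles.
Gauss-Seidel: T = -(D+L)⁻¹U, row 0 first, T[0,1] = -(4)/(8) = -0.5000; later rows by forward substitution.
  T[0,:] = [+0.0000  -0.5000  -0.3750]
  T[1,:] = [+0.0000  +0.1000  +0.6750]
  T[2,:] = [+0.0000  +0.3111  +0.4333]
|roots of det(T-λI)|: 0.7543, 0.2210, 0.0000.
ρ(T) = max|λ| = 0.7543; 0.7543 < 1, so it converges for any x₀.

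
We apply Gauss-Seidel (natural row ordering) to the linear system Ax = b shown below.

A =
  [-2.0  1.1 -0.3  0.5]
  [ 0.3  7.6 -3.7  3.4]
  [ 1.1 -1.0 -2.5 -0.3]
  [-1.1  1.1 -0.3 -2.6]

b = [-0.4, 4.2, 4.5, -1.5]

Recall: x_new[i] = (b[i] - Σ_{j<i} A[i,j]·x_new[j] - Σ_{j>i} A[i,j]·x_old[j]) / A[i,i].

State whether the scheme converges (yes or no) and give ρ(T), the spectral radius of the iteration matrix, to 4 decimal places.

Let D = diag(-2, 7.6, -2.5, -2.6); L, U the strict triangles.
GS T = -(D+L)⁻¹U: row 0 first, T[0,3] = -(0.5)/(-2) = +0.2500; later rows by forward substitution.
  T[0,:] = [+0.0000 +0.5500 -0.1500 +0.2500]
  T[1,:] = [+0.0000 -0.0217 +0.4928 -0.4572]
  T[2,:] = [+0.0000 +0.2507 -0.2631 +0.1729]
  T[3,:] = [+0.0000 -0.2708 +0.3023 -0.3192]
|λ(T)| sorted: 0.8291, 0.2830, 0.0579, 0.0000.
ρ = 0.8291; 0.8291 < 1: convergent.

yes, ρ = 0.8291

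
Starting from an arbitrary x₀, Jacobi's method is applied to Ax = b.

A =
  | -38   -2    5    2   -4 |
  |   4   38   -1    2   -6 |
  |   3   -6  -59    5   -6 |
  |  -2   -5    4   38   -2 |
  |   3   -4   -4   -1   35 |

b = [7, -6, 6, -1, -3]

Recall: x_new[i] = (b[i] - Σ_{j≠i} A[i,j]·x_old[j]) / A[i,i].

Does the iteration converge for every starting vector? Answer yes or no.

A = D + L + U where D = diag(-38, 38, -59, 38, 35).
Jacobi T = -D⁻¹(L+U): T[2,1] = -(-6)/(-59) = -0.1017; T[2,2] = 0.
  T[0,:] = [+0.0000  -0.0526  +0.1316  +0.0526  -0.1053]
  T[1,:] = [-0.1053  +0.0000  +0.0263  -0.0526  +0.1579]
  T[2,:] = [+0.0508  -0.1017  +0.0000  +0.0847  -0.1017]
  T[3,:] = [+0.0526  +0.1316  -0.1053  +0.0000  +0.0526]
  T[4,:] = [-0.0857  +0.1143  +0.1143  +0.0286  +0.0000]
|roots of det(T-λI)|: 0.1703, 0.1322, 0.1183, 0.1183, 0.0429.
ρ = 0.1703; 0.1703 < 1 ⇒ converges.

yes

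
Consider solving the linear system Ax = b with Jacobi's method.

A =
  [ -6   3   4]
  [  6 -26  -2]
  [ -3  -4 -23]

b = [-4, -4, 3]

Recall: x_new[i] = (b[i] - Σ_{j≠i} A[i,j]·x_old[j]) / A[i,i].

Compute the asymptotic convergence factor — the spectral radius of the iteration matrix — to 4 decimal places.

0.3286

Let D = diag(-6, -26, -23); L, U the strict triangles.
Jacobi: T = -D⁻¹(L+U), T[0,1] = -(3)/(-6) = +0.5000; T[0,0] = 0.
  T[0,:] = [+0.0000  +0.5000  +0.6667]
  T[1,:] = [+0.2308  +0.0000  -0.0769]
  T[2,:] = [-0.1304  -0.1739  +0.0000]
|eigenvalues of T|: 0.3286, 0.2572, 0.2572.
ρ = 0.3286; 0.3286 < 1: convergent.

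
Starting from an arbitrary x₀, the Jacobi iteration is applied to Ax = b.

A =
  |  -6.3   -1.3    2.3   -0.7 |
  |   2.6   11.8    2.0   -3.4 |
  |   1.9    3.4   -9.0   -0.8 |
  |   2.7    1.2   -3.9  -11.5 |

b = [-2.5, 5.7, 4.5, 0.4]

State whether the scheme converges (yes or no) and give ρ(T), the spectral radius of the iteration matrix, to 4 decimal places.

yes, ρ = 0.5026

Split A = D + L + U, D = diag(-6.3, 11.8, -9, -11.5).
Jacobi T = -D⁻¹(L+U): T[3,1] = -(1.2)/(-11.5) = +0.1043; T[3,3] = 0.
  T[0,:] = [+0.0000 -0.2063 +0.3651 -0.1111]
  T[1,:] = [-0.2203 +0.0000 -0.1695 +0.2881]
  T[2,:] = [+0.2111 +0.3778 +0.0000 -0.0889]
  T[3,:] = [+0.2348 +0.1043 -0.3391 +0.0000]
eigenvalue magnitudes: 0.5026, 0.3508, 0.3508, 0.0893.
ρ(T) = max|λ| = 0.5026; 0.5026 < 1: convergent.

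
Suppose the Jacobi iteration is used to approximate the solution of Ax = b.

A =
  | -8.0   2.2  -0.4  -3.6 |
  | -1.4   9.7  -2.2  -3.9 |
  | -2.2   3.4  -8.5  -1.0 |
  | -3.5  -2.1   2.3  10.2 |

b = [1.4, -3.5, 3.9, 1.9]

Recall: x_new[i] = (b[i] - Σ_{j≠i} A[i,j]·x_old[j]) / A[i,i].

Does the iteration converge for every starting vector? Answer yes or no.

Let D = diag(-8, 9.7, -8.5, 10.2); L, U the strict triangles.
Jacobi: T = -D⁻¹(L+U), T[2,0] = -(-2.2)/(-8.5) = -0.2588; T[2,2] = 0.
  T[0,:] = [+0.0000  +0.2750  -0.0500  -0.4500]
  T[1,:] = [+0.1443  +0.0000  +0.2268  +0.4021]
  T[2,:] = [-0.2588  +0.4000  +0.0000  -0.1176]
  T[3,:] = [+0.3431  +0.2059  -0.2255  +0.0000]
|eigenvalues of T|: 0.5417, 0.3585, 0.3585, 0.3524.
ρ(T) = max|λ| = 0.5417; 0.5417 < 1, so it converges for any x₀.

yes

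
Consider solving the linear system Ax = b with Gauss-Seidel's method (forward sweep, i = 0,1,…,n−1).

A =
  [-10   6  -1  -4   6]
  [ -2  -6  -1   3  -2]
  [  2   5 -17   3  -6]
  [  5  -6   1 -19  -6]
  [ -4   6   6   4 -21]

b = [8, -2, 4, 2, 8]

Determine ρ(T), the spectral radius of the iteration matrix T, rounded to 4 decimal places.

0.8341

Let D = diag(-10, -6, -17, -19, -21); L, U the strict triangles.
GS T = -(D+L)⁻¹U: row 0 first, T[0,2] = -(-1)/(-10) = -0.1000; later rows by forward substitution.
  T[0,:] = [+0.0000 +0.6000 -0.1000 -0.4000 +0.6000]
  T[1,:] = [+0.0000 -0.2000 -0.1333 +0.6333 -0.5333]
  T[2,:] = [+0.0000 +0.0118 -0.0510 +0.3157 -0.4392]
  T[3,:] = [+0.0000 +0.2217 +0.0131 -0.2886 -0.0126]
  T[4,:] = [+0.0000 -0.1258 -0.0311 +0.2924 -0.3946]
|λ(T)| sorted: 0.8341, 0.1823, 0.0835, 0.0835, 0.0000.
ρ = 0.8341; 0.8341 < 1 ⇒ converges.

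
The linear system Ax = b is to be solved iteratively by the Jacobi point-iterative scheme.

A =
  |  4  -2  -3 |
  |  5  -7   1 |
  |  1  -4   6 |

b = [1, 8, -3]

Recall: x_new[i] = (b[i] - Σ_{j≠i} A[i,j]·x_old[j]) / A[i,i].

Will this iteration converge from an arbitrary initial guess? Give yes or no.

Let D = diag(4, -7, 6); L, U the strict triangles.
Jacobi T = -D⁻¹(L+U): T[2,1] = -(-4)/(6) = +0.6667; T[2,2] = 0.
  T[0,:] = [+0.0000  +0.5000  +0.7500]
  T[1,:] = [+0.7143  +0.0000  +0.1429]
  T[2,:] = [-0.1667  +0.6667  +0.0000]
eigenvalue magnitudes: 0.8551, 0.6354, 0.6354.
ρ(T) = max|λ| = 0.8551; 0.8551 < 1, so it converges for any x₀.

yes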